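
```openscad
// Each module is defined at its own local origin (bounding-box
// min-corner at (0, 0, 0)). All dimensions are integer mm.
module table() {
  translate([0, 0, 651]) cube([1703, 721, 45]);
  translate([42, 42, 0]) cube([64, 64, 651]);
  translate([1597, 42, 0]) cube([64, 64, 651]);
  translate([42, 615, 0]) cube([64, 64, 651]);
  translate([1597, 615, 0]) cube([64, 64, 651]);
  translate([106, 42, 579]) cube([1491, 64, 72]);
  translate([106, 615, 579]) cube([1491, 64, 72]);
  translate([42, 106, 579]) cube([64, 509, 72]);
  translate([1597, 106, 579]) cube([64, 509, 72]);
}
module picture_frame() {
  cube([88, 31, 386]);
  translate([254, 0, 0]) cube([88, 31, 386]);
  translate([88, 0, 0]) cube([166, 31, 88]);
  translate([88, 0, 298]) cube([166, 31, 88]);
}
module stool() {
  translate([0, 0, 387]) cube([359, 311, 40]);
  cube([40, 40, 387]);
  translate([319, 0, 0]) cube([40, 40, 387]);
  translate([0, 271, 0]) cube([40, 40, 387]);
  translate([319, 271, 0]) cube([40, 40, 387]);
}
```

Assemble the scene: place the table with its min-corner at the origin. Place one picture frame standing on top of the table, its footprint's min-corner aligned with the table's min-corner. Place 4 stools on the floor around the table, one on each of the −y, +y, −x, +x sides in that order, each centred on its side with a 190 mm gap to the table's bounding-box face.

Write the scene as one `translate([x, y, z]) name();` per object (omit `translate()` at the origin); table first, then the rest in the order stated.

table();
translate([0, 0, 696]) picture_frame();
translate([672, -501, 0]) stool();
translate([672, 911, 0]) stool();
translate([-549, 205, 0]) stool();
translate([1893, 205, 0]) stool();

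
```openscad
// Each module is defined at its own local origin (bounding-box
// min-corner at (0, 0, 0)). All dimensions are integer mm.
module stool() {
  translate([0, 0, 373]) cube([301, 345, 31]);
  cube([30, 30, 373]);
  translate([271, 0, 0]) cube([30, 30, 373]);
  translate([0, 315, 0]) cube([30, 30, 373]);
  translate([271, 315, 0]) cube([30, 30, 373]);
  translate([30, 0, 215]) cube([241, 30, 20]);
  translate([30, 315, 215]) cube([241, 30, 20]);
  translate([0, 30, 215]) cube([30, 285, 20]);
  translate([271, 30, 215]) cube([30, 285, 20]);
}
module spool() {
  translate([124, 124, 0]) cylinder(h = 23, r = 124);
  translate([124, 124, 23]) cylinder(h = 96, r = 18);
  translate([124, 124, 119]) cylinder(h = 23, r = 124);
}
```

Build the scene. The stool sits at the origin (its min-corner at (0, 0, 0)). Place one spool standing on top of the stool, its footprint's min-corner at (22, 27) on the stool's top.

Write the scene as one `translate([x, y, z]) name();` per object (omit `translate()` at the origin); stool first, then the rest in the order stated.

stool();
translate([22, 27, 404]) spool();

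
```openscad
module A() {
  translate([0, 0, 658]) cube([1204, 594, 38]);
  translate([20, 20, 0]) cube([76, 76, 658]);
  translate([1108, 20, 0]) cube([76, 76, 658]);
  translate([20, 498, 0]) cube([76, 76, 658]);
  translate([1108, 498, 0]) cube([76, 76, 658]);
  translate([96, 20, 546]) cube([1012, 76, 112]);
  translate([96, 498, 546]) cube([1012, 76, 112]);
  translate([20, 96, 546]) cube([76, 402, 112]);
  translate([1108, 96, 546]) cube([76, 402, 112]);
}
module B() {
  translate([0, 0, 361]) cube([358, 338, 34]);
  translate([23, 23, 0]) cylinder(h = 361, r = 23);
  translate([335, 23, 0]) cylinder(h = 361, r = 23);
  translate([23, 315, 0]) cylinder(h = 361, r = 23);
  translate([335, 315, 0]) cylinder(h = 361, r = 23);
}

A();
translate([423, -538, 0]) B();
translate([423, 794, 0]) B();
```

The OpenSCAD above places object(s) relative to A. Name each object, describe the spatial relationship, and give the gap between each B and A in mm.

A is a table. B is a stool. Two stools sit around the table at the −y, +y sides. The gap between each stool and the table is 200 mm.

Each stool's nearest face is 200 mm from the table's bounding box.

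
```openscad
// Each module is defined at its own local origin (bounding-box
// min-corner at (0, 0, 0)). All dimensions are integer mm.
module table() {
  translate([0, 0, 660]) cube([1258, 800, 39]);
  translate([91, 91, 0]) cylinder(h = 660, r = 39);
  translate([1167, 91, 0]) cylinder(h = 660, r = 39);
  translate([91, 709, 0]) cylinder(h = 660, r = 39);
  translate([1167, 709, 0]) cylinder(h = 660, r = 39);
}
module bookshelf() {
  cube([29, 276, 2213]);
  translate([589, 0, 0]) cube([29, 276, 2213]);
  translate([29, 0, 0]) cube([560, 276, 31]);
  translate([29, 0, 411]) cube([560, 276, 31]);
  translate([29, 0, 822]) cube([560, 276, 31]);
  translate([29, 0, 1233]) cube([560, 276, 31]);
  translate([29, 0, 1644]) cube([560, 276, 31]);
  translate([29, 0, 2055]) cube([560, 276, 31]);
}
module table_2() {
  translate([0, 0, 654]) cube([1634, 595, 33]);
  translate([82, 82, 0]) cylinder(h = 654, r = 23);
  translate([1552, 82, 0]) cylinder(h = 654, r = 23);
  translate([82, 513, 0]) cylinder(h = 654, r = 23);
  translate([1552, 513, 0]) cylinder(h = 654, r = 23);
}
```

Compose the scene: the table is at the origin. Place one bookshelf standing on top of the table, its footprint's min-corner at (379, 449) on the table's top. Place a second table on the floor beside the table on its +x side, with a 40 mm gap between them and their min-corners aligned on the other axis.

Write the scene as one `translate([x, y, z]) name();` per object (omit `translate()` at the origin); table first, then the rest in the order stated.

table();
translate([379, 449, 699]) bookshelf();
translate([1298, 0, 0]) table_2();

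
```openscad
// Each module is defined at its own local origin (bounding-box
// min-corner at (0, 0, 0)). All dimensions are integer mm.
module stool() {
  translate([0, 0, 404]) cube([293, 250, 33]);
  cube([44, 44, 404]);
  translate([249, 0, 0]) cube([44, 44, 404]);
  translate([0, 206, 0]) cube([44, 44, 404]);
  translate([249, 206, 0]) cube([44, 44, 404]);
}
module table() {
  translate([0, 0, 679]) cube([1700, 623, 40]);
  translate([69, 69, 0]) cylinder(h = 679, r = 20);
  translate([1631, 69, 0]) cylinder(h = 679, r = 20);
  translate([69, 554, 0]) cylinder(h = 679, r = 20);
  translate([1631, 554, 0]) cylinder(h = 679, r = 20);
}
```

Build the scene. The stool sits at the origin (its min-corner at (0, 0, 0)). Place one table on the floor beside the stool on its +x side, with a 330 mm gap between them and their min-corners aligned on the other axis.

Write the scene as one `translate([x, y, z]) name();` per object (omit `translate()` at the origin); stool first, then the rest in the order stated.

stool();
translate([623, 0, 0]) table();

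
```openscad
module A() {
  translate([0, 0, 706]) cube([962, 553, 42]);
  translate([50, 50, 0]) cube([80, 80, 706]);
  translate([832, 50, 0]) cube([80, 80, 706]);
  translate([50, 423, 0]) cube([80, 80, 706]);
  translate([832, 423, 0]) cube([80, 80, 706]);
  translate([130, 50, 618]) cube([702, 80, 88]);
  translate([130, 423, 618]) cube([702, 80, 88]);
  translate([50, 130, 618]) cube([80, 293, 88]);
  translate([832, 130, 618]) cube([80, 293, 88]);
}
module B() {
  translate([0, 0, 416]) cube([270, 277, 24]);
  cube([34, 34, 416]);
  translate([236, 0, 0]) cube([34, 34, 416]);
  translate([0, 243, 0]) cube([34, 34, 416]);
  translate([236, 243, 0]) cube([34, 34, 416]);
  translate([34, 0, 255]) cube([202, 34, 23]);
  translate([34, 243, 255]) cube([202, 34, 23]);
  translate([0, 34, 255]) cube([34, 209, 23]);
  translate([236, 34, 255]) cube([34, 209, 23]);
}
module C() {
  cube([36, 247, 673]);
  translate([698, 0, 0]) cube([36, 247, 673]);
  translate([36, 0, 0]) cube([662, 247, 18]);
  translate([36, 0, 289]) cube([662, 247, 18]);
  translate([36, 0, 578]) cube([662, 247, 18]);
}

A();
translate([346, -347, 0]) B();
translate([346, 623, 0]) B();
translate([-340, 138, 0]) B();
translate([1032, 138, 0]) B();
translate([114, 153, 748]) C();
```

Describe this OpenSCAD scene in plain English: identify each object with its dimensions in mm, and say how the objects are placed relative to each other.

A is a rectangular dining table. The top is 962×553×42 mm with its upper surface at z = 748 mm. It stands on four 80×80 mm square legs, each inset 50 mm from the nearest pair of top edges, running from the floor to the underside of the top. Four apron rails, 80 mm thick and 88 mm tall, run between adjacent legs with their top edges flush with the underside of the top and their outer faces flush with the legs' outer faces.

B is a simple wooden stool: a rectangular seat 270 mm (x) by 277 mm (y), 24 mm thick, top face at z = 440 mm, on four square legs, each 34×34 mm in cross-section. The legs rest on z = 0, each flush with a corner of the seat. Four stretchers, 34 mm wide and 23 mm tall, connect adjacent legs with their undersides at z = 255 mm, each running between the inner faces of the legs it joins and aligned with the legs' outer faces on the other axis.

C is a bookshelf 734 mm wide overall, 247 mm deep and 673 mm tall. The two sides are 36 mm thick vertical panels. 3 horizontal shelves of 18 mm thickness span between the inner faces of the sides; the lowest shelf sits on the floor and shelves are stacked with a clear vertical gap of 271 mm between each pair.

Four stools sit around the table at the −y, +y, −x, +x sides. The bookshelf is on top of the table, centred.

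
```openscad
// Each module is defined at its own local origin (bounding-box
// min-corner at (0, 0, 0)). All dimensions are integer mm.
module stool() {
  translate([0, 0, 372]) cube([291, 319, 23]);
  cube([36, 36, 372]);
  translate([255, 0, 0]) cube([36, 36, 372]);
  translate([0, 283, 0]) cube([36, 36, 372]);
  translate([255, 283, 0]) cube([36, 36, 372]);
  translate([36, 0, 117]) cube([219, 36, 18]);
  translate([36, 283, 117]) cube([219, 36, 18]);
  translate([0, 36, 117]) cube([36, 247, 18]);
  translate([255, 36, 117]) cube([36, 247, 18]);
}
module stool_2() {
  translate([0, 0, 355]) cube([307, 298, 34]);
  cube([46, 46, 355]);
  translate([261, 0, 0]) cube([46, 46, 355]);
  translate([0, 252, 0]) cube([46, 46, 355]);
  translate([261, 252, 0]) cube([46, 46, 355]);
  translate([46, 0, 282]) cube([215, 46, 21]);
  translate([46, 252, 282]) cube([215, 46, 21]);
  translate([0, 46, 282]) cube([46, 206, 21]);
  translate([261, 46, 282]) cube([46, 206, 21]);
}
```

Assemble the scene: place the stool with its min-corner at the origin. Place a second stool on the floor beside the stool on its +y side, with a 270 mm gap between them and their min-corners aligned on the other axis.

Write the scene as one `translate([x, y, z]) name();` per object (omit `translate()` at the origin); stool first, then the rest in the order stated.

stool();
translate([0, 589, 0]) stool_2();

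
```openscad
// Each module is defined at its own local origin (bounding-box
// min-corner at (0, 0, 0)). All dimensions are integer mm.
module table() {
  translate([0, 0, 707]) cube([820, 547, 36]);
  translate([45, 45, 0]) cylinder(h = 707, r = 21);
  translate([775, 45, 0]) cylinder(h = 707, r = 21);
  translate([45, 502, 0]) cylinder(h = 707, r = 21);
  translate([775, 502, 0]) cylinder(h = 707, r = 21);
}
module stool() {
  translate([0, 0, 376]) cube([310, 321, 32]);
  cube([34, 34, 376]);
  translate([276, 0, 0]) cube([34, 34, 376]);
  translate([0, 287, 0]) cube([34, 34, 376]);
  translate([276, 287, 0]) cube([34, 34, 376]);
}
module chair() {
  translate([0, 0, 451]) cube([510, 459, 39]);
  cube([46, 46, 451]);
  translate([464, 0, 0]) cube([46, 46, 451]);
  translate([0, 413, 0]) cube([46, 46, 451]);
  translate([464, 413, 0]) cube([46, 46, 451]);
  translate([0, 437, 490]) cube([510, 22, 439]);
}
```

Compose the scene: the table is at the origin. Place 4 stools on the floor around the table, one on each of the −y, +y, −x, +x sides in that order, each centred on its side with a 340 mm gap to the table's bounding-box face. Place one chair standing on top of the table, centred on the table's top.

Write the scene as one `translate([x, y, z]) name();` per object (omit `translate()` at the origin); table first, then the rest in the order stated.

table();
translate([255, -661, 0]) stool();
translate([255, 887, 0]) stool();
translate([-650, 113, 0]) stool();
translate([1160, 113, 0]) stool();
translate([155, 44, 743]) chair();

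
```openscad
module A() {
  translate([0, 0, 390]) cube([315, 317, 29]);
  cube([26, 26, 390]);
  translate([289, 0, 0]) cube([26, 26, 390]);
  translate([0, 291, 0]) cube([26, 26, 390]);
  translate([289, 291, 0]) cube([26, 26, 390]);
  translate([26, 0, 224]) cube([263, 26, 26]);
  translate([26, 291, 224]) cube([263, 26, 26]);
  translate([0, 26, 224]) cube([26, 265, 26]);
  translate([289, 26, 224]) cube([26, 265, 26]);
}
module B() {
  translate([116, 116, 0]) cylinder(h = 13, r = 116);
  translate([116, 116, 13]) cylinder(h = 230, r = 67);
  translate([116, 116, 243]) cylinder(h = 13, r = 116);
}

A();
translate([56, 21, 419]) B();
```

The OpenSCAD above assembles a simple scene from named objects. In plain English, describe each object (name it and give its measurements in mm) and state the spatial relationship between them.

A is a four-legged stool. The seat is 315×317 mm, 29 mm thick, top at z = 419 mm. It stands on four square legs, each 26×26 mm in cross-section, from z = 0 to the seat underside, each flush with a corner of the seat. Four stretchers, 26 mm wide and 26 mm tall, connect adjacent legs with their undersides at z = 224 mm, each running between the inner faces of the legs it joins and aligned with the legs' outer faces on the other axis.

B is a spool: two coaxial disc flanges of radius 116 mm and thickness 13 mm, joined by a core cylinder of radius 67 mm and height 230 mm. The lower flange rests on z = 0 and the three cylinders share a vertical axis.

The spool is on top of the stool.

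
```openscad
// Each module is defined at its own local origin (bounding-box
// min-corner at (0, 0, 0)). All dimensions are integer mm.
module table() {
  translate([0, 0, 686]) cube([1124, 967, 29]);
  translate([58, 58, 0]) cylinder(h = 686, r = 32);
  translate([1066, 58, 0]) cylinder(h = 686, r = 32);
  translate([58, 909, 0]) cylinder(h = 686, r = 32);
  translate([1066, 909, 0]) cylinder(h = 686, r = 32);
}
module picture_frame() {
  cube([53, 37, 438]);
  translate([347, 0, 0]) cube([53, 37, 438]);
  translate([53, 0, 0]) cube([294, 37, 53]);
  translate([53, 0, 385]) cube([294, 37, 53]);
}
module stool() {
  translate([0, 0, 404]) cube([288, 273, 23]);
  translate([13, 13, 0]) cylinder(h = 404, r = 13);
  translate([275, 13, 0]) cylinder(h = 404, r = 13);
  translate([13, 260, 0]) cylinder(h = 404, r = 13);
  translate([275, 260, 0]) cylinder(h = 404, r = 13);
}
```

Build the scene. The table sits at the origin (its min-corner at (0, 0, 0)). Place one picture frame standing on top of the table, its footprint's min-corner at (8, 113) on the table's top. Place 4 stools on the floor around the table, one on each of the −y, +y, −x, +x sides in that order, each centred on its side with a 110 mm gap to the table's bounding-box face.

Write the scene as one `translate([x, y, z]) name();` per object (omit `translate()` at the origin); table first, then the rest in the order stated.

table();
translate([8, 113, 715]) picture_frame();
translate([418, -383, 0]) stool();
translate([418, 1077, 0]) stool();
translate([-398, 347, 0]) stool();
translate([1234, 347, 0]) stool();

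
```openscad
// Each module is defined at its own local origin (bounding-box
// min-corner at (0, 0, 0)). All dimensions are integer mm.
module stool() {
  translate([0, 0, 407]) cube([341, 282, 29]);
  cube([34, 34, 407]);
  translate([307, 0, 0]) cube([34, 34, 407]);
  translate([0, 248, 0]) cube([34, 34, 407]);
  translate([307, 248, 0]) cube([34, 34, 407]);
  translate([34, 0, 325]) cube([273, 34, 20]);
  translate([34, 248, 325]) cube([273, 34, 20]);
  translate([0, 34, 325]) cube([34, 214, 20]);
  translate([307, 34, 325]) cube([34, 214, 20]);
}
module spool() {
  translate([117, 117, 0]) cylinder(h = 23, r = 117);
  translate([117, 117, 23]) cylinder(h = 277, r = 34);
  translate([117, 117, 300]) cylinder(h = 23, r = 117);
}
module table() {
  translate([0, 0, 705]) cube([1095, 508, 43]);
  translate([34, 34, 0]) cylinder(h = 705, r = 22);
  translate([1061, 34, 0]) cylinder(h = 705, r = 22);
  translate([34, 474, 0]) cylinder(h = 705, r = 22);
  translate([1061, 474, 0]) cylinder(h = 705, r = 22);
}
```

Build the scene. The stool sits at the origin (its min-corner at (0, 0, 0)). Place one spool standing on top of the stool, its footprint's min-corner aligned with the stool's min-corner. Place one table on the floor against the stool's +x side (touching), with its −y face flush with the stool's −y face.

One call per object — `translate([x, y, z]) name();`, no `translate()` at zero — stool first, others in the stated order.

stool();
translate([0, 0, 436]) spool();
translate([341, 0, 0]) table();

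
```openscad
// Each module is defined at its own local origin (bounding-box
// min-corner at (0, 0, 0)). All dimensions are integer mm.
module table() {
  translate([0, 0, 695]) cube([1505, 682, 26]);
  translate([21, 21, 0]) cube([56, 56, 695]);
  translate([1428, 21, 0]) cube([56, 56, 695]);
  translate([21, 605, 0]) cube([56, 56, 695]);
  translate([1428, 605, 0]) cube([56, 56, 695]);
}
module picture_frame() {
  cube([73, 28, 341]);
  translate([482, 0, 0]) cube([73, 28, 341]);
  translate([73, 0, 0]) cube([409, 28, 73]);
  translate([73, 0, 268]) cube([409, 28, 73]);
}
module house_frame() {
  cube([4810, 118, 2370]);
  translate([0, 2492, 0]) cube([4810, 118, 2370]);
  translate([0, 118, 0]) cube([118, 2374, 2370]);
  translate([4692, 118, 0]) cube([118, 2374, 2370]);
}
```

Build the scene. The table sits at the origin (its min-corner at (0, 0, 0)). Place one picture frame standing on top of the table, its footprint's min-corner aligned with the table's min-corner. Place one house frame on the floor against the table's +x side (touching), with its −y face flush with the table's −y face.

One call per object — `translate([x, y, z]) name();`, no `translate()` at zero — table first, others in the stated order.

table();
translate([0, 0, 721]) picture_frame();
translate([1505, 0, 0]) house_frame();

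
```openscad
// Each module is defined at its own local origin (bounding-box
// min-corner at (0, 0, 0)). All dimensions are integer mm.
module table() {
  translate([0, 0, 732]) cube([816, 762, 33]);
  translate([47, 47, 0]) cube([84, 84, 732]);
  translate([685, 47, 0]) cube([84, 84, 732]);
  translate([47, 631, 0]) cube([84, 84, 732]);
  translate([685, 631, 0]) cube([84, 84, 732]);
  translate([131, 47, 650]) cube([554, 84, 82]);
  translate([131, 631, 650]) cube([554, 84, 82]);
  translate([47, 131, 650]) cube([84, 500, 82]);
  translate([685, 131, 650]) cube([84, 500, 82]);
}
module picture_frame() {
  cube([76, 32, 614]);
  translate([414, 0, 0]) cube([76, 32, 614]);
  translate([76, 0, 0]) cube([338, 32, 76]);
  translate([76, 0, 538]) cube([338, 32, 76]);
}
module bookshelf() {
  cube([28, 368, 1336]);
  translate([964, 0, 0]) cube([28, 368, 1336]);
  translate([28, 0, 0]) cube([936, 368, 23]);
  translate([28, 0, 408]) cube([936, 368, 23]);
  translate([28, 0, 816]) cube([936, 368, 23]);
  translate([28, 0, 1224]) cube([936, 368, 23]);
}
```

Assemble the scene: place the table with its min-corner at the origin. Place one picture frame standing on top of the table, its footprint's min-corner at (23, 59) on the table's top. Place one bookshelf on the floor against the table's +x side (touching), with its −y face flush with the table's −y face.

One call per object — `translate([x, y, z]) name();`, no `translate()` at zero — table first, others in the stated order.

table();
translate([23, 59, 765]) picture_frame();
translate([816, 0, 0]) bookshelf();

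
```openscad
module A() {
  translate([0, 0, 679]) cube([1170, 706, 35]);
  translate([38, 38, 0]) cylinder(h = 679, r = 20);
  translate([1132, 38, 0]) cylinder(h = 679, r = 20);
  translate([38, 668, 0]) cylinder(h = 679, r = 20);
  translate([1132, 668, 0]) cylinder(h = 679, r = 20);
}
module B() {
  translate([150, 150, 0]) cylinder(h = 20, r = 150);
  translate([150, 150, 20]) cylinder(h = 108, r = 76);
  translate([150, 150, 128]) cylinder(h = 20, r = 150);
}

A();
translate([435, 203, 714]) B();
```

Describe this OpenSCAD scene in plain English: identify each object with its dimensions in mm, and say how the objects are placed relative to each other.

A is a table with a 1170×706 mm rectangular top, 35 mm thick, top surface at z = 714 mm, supported by four round legs of 40 mm diameter, each leg's bounding box inset 18 mm from the nearest pair of top edges, running from the floor.

B is a spool: two coaxial disc flanges of radius 150 mm and thickness 20 mm, joined by a core cylinder of radius 76 mm and height 108 mm. The lower flange rests on z = 0 and the three cylinders share a vertical axis.

The spool is on top of the table, centred.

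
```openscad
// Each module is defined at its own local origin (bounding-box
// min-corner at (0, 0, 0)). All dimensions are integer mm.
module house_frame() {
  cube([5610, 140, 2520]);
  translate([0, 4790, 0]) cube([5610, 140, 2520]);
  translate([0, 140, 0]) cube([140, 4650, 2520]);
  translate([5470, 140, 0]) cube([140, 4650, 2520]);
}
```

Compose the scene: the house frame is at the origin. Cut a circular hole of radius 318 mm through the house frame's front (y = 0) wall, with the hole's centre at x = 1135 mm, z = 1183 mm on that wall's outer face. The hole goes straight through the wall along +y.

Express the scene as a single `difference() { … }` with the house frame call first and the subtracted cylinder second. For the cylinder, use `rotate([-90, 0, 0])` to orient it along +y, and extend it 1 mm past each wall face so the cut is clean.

difference() {
  house_frame();
  translate([1135, -1, 1183]) rotate([-90, 0, 0]) cylinder(h = 142, r = 318);
}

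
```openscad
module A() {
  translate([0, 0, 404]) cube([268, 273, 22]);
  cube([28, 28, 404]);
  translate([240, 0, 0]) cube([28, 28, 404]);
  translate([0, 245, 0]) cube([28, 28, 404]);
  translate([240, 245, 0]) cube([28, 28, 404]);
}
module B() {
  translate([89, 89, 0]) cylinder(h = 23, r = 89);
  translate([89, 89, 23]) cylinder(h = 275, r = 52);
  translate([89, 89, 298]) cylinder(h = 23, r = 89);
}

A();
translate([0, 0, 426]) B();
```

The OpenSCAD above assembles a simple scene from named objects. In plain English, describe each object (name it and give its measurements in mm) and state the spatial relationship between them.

A is a four-legged stool. The seat is a 268×273×22 mm slab whose top surface is at z = 426 mm; four square legs, each 28×28 mm in cross-section, run from the floor (z = 0) to the underside of the seat, each flush with a corner of the seat.

B is a spool: two coaxial disc flanges of radius 89 mm and thickness 23 mm, joined by a core cylinder of radius 52 mm and height 275 mm. The lower flange rests on z = 0 and the three cylinders share a vertical axis.

The spool is on top of the stool.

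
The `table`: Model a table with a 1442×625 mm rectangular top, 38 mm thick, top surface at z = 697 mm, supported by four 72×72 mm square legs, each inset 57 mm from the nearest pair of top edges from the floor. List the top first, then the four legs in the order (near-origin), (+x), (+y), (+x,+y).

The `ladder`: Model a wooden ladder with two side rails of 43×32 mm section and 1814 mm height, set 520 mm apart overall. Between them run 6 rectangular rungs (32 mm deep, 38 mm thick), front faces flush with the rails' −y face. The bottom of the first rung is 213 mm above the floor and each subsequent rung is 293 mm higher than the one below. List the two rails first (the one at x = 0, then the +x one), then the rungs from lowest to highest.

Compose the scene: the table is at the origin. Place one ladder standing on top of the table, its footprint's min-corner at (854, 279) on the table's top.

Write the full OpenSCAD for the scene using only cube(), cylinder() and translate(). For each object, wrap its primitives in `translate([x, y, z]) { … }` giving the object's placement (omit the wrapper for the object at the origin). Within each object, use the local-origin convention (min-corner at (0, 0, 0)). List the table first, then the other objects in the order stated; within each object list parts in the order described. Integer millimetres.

translate([0, 0, 659]) cube([1442, 625, 38]);
translate([57, 57, 0]) cube([72, 72, 659]);
translate([1313, 57, 0]) cube([72, 72, 659]);
translate([57, 496, 0]) cube([72, 72, 659]);
translate([1313, 496, 0]) cube([72, 72, 659]);
translate([854, 279, 697]) {
  cube([43, 32, 1814]);
  translate([477, 0, 0]) cube([43, 32, 1814]);
  translate([43, 0, 213]) cube([434, 32, 38]);
  translate([43, 0, 506]) cube([434, 32, 38]);
  translate([43, 0, 799]) cube([434, 32, 38]);
  translate([43, 0, 1092]) cube([434, 32, 38]);
  translate([43, 0, 1385]) cube([434, 32, 38]);
  translate([43, 0, 1678]) cube([434, 32, 38]);
}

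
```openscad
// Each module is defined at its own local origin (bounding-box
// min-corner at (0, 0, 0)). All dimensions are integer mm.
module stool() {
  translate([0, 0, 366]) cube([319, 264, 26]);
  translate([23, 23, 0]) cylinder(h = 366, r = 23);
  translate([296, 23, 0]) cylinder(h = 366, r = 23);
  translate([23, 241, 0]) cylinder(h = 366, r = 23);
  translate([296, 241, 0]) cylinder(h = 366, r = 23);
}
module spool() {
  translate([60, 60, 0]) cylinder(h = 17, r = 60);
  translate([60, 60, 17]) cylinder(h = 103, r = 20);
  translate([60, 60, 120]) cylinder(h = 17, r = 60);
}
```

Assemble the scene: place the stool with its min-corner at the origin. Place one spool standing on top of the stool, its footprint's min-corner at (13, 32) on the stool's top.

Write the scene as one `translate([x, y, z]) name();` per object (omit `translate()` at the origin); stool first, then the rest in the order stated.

stool();
translate([13, 32, 392]) spool();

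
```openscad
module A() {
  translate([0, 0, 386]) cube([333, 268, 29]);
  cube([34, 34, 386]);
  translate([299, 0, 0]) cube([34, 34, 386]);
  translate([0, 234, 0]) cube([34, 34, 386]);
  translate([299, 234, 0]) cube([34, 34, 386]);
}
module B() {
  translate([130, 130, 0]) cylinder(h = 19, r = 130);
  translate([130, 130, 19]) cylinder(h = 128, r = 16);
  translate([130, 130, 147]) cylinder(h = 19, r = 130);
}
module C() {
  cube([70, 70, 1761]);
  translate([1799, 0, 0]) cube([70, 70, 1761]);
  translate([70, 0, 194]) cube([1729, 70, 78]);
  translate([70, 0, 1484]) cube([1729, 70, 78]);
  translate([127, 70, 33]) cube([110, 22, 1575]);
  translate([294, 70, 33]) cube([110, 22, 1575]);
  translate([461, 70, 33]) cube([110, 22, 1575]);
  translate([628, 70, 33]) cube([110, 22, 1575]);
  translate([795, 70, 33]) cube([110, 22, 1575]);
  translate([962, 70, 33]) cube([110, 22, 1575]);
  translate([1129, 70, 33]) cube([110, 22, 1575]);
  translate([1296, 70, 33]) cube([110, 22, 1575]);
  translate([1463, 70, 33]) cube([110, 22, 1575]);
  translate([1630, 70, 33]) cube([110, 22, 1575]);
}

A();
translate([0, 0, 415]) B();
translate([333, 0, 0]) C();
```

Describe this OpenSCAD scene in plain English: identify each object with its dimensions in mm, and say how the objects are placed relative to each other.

A is a simple wooden stool: a rectangular seat 333 mm (x) by 268 mm (y), 29 mm thick, top face at z = 415 mm, on four square legs, each 34×34 mm in cross-section. The legs rest on z = 0, each flush with a corner of the seat.

B is a spool: two coaxial disc flanges of radius 130 mm and thickness 19 mm, joined by a core cylinder of radius 16 mm and height 128 mm. The lower flange rests on z = 0 and the three cylinders share a vertical axis.

C is a fence section. Two 70×70 mm posts, 1761 mm tall, stand on the floor with a clear span of 1729 mm between their inner faces. Two horizontal rails of 70×78 mm section span the gap between the posts with their undersides at z = 194 mm and z = 1484 mm, flush with the posts' −y face. 10 pickets, each 110 mm wide, 22 mm thick and 1575 mm tall, are fixed to the +y face of the rails with their bottoms at z = 33 mm, evenly spaced across the span with equal gaps (rounded down to the nearest mm) at the −x end and between each pair — any rounding remainder accumulates at the +x end.

The spool is on top of the stool. The fence section is against the stool's +x side, with their −y faces flush.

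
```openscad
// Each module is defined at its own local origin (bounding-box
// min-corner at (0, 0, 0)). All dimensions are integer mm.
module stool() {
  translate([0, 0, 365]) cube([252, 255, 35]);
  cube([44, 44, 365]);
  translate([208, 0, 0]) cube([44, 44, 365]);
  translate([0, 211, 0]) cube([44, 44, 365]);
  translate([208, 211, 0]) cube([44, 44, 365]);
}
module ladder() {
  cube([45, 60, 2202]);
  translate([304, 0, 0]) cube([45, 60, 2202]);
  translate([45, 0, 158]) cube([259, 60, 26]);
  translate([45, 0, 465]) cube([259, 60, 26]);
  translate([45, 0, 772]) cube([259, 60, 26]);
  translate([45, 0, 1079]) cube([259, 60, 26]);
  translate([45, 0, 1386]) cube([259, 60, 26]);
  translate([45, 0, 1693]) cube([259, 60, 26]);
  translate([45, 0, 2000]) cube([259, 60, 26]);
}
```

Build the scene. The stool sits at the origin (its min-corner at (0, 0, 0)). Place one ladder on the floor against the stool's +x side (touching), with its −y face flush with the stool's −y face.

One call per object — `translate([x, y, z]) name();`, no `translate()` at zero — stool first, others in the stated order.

stool();
translate([252, 0, 0]) ladder();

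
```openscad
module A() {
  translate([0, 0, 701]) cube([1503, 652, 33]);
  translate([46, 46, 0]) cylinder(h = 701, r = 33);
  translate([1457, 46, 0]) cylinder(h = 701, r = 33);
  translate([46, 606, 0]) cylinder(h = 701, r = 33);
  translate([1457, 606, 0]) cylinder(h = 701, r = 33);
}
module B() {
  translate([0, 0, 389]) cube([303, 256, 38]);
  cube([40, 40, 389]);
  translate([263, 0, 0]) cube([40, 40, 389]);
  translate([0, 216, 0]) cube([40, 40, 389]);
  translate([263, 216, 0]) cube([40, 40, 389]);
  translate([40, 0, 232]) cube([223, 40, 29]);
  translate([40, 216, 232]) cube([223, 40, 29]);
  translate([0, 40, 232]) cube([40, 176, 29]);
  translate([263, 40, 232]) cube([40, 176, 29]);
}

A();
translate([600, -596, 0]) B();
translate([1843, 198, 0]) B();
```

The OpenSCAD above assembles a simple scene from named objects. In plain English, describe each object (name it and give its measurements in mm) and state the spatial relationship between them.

A is a rectangular dining table. The top is 1503×652×33 mm with its upper surface at z = 734 mm. It stands on four round legs of 66 mm diameter, each leg's bounding box inset 13 mm from the nearest pair of top edges, running from the floor to the underside of the top.

B is a four-legged stool. The seat is 303×256 mm, 38 mm thick, top at z = 427 mm. It stands on four square legs, each 40×40 mm in cross-section, from z = 0 to the seat underside, each flush with a corner of the seat. Four stretchers, 40 mm wide and 29 mm tall, connect adjacent legs with their undersides at z = 232 mm, each running between the inner faces of the legs it joins and aligned with the legs' outer faces on the other axis.

Two stools sit around the table at the −y, +x sides.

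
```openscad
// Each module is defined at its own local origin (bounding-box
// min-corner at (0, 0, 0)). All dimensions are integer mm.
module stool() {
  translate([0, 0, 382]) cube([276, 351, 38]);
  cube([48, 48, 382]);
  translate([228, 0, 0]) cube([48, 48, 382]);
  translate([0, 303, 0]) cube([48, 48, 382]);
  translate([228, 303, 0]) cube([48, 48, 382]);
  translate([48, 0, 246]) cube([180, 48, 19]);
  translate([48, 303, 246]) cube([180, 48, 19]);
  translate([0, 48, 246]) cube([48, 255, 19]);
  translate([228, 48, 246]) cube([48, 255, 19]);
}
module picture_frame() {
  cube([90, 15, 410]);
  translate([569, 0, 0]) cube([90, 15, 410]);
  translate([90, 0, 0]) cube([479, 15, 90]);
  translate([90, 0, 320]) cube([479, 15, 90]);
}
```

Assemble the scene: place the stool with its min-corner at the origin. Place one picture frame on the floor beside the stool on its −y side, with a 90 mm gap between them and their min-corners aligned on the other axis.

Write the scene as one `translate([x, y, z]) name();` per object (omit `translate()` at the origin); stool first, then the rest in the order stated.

stool();
translate([0, -105, 0]) picture_frame();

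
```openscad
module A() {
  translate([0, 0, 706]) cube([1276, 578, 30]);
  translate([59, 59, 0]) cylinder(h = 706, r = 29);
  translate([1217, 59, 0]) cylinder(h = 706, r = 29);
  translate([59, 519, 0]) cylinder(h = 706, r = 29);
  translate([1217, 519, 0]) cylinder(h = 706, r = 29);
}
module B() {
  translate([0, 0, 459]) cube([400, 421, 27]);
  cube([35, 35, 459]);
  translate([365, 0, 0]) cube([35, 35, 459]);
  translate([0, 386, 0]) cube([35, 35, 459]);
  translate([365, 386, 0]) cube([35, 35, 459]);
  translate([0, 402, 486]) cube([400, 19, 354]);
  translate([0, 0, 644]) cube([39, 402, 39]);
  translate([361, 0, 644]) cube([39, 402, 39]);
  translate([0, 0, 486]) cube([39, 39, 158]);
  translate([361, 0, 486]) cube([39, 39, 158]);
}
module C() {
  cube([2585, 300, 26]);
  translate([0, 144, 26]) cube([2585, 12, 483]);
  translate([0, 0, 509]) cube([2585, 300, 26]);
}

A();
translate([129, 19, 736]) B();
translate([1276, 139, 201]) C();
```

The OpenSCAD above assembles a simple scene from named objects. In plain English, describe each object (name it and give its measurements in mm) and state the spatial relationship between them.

A is a table with a 1276×578 mm rectangular top, 30 mm thick, top surface at z = 736 mm, supported by four round legs of 58 mm diameter, each leg's bounding box inset 30 mm from the nearest pair of top edges, running from the floor.

B is a chair. The seat is a 400×421×27 mm slab with its top at z = 486 mm, on four 35×35 mm corner legs (flush with the seat edges, standing on z = 0). A flat backrest 19 mm thick, 354 mm tall, spans the full seat width and rises from the seat top along its +y edge, rear face flush with the rear of the seat. Two armrests of 39×39 mm section run along each side from the seat's front edge to the front of the backrest, top faces 197 mm above the seat top and outer faces flush with the seat's x-edges; a 39×39 mm post under the front of each armrest stands on the seat at the front corner.

C is an I-beam lying along x, 2585 mm long. Overall section height 535 mm. Two flanges 300 mm wide (y) and 26 mm thick, one on the floor and one at the top; a web 12 mm thick runs between them, centred on the flange width.

The chair is on top of the table. The I-beam is beside the table with their tops flush at z = 736.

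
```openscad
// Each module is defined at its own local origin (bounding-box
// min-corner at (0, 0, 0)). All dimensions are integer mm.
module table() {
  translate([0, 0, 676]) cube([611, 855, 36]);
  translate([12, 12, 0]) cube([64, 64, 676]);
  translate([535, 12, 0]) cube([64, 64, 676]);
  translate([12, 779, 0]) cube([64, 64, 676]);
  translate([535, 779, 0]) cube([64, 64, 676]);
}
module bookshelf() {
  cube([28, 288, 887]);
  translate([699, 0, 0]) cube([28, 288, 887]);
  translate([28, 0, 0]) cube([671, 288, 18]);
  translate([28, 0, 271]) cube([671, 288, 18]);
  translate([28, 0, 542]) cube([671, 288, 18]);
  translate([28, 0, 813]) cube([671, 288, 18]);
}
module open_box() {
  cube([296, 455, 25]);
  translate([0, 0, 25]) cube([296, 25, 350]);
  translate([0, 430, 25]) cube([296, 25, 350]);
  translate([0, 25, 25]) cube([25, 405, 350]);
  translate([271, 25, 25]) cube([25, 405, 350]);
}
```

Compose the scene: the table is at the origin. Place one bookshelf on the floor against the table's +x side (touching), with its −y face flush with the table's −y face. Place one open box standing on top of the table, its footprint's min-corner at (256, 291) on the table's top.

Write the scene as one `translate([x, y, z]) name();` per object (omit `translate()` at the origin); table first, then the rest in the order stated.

table();
translate([611, 0, 0]) bookshelf();
translate([256, 291, 712]) open_box();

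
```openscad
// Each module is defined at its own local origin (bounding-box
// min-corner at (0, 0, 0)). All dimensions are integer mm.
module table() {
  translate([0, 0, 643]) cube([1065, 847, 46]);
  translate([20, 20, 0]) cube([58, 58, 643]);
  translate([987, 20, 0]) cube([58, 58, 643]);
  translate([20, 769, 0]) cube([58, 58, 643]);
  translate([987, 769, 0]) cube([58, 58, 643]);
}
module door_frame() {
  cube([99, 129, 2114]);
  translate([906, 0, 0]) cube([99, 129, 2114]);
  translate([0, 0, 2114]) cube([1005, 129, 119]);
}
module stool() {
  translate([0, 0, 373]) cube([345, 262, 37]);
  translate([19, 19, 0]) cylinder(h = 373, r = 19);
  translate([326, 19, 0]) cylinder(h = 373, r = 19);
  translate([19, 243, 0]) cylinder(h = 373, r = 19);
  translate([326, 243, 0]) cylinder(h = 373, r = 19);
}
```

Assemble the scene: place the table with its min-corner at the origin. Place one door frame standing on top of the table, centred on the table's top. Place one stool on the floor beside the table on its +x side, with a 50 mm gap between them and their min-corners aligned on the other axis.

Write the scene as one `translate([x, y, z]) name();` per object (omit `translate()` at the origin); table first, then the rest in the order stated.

table();
translate([30, 359, 689]) door_frame();
translate([1115, 0, 0]) stool();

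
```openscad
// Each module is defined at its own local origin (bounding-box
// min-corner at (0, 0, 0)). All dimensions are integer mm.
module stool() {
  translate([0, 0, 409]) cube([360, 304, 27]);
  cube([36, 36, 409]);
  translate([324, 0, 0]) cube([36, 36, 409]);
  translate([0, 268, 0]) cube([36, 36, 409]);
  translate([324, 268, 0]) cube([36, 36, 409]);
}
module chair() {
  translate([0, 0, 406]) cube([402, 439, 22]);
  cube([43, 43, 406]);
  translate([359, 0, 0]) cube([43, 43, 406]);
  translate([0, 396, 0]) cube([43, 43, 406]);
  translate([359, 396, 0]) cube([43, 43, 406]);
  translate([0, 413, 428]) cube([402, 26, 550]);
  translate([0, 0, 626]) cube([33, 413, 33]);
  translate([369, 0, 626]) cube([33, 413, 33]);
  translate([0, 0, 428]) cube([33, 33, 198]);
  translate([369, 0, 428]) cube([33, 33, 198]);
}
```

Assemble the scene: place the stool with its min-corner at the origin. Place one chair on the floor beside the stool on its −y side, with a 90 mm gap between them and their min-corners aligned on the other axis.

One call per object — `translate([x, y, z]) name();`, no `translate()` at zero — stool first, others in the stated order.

stool();
translate([0, -529, 0]) chair();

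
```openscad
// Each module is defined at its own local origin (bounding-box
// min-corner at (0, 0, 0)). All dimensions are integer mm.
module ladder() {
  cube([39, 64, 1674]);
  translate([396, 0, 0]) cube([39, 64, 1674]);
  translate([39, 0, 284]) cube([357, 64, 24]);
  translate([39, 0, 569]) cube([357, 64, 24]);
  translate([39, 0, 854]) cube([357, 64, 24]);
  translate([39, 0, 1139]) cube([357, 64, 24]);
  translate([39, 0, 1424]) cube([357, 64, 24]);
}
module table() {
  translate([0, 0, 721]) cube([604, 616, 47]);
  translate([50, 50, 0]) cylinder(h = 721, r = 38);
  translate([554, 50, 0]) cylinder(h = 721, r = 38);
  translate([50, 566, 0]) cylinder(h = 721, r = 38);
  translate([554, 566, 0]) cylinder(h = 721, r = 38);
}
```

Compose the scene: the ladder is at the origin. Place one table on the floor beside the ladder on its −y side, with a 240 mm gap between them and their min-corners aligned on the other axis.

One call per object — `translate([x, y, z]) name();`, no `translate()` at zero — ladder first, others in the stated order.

ladder();
translate([0, -856, 0]) table();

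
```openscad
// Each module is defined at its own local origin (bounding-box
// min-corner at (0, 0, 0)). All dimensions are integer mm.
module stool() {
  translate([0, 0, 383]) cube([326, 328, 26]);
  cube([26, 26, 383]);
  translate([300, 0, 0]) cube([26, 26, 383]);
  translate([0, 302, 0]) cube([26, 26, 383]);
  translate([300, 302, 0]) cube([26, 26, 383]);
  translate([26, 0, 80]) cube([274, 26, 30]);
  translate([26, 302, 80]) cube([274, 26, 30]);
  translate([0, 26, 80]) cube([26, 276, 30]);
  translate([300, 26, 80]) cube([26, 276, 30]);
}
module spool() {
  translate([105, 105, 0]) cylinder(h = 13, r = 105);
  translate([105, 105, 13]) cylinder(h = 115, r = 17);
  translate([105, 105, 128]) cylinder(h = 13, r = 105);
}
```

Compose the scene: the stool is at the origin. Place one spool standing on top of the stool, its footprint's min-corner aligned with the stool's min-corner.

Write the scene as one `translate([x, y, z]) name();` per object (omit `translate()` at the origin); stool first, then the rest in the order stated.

stool();
translate([0, 0, 409]) spool();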